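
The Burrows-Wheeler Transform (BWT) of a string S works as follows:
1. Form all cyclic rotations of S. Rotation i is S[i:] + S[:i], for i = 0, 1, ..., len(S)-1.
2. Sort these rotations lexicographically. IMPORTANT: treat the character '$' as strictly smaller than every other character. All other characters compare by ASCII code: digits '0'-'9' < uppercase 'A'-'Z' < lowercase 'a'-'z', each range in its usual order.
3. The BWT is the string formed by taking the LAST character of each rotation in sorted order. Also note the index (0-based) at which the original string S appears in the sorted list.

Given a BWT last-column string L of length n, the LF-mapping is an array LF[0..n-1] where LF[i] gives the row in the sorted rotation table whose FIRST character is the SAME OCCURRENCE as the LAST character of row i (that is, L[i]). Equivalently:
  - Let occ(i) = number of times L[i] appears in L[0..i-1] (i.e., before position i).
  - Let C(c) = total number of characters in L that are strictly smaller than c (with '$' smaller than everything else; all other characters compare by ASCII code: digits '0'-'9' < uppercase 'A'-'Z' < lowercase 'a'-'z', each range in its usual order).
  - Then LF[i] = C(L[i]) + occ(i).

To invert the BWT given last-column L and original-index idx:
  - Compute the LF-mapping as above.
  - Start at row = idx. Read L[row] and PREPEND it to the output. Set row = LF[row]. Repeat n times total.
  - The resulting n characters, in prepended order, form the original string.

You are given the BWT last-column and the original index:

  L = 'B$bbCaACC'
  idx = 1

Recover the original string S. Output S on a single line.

Answer: AaCbCCbB$

Derivation:
LF mapping: 2 0 7 8 3 6 1 4 5
Walk LF starting at row 1, prepending L[row]:
  step 1: row=1, L[1]='$', prepend. Next row=LF[1]=0
  step 2: row=0, L[0]='B', prepend. Next row=LF[0]=2
  step 3: row=2, L[2]='b', prepend. Next row=LF[2]=7
  step 4: row=7, L[7]='C', prepend. Next row=LF[7]=4
  step 5: row=4, L[4]='C', prepend. Next row=LF[4]=3
  step 6: row=3, L[3]='b', prepend. Next row=LF[3]=8
  step 7: row=8, L[8]='C', prepend. Next row=LF[8]=5
  step 8: row=5, L[5]='a', prepend. Next row=LF[5]=6
  step 9: row=6, L[6]='A', prepend. Next row=LF[6]=1
Reversed output: AaCbCCbB$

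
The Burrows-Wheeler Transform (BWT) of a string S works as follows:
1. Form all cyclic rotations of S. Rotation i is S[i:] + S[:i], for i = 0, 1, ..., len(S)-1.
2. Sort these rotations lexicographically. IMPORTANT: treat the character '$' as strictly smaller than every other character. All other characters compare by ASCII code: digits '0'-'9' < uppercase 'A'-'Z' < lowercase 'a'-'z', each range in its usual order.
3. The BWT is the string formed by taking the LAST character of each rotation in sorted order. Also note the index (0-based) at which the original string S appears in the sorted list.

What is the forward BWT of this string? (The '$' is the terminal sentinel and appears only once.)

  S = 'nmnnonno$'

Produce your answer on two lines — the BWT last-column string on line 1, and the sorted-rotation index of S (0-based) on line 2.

All 9 rotations (rotation i = S[i:]+S[:i]):
  rot[0] = nmnnonno$
  rot[1] = mnnonno$n
  rot[2] = nnonno$nm
  rot[3] = nonno$nmn
  rot[4] = onno$nmnn
  rot[5] = nno$nmnno
  rot[6] = no$nmnnon
  rot[7] = o$nmnnonn
  rot[8] = $nmnnonno
Sorted (with $ < everything):
  sorted[0] = $nmnnonno  (last char: 'o')
  sorted[1] = mnnonno$n  (last char: 'n')
  sorted[2] = nmnnonno$  (last char: '$')
  sorted[3] = nno$nmnno  (last char: 'o')
  sorted[4] = nnonno$nm  (last char: 'm')
  sorted[5] = no$nmnnon  (last char: 'n')
  sorted[6] = nonno$nmn  (last char: 'n')
  sorted[7] = o$nmnnonn  (last char: 'n')
  sorted[8] = onno$nmnn  (last char: 'n')
Last column: on$omnnnn
Original string S is at sorted index 2

Answer: on$omnnnn
2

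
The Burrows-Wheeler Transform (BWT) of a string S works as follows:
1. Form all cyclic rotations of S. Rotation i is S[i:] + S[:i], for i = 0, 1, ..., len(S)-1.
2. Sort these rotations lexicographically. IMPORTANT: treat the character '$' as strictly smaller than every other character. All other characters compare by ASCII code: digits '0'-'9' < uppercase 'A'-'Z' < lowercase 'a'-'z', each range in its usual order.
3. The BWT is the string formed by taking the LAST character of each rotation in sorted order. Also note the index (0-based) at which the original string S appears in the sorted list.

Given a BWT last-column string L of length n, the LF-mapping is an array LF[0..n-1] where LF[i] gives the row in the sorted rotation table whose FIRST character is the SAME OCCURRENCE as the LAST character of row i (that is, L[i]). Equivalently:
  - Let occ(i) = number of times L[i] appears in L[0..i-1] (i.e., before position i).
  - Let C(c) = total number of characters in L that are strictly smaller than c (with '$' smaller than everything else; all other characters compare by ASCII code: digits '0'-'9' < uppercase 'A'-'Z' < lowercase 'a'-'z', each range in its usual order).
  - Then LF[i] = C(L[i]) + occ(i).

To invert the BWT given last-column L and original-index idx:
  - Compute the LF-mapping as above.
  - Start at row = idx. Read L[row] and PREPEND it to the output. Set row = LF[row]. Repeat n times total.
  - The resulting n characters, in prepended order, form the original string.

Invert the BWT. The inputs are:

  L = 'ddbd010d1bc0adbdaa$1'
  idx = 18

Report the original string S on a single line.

LF mapping: 14 15 10 16 1 4 2 17 5 11 13 3 7 18 12 19 8 9 0 6
Walk LF starting at row 18, prepending L[row]:
  step 1: row=18, L[18]='$', prepend. Next row=LF[18]=0
  step 2: row=0, L[0]='d', prepend. Next row=LF[0]=14
  step 3: row=14, L[14]='b', prepend. Next row=LF[14]=12
  step 4: row=12, L[12]='a', prepend. Next row=LF[12]=7
  step 5: row=7, L[7]='d', prepend. Next row=LF[7]=17
  step 6: row=17, L[17]='a', prepend. Next row=LF[17]=9
  step 7: row=9, L[9]='b', prepend. Next row=LF[9]=11
  step 8: row=11, L[11]='0', prepend. Next row=LF[11]=3
  step 9: row=3, L[3]='d', prepend. Next row=LF[3]=16
  step 10: row=16, L[16]='a', prepend. Next row=LF[16]=8
  step 11: row=8, L[8]='1', prepend. Next row=LF[8]=5
  step 12: row=5, L[5]='1', prepend. Next row=LF[5]=4
  step 13: row=4, L[4]='0', prepend. Next row=LF[4]=1
  step 14: row=1, L[1]='d', prepend. Next row=LF[1]=15
  step 15: row=15, L[15]='d', prepend. Next row=LF[15]=19
  step 16: row=19, L[19]='1', prepend. Next row=LF[19]=6
  step 17: row=6, L[6]='0', prepend. Next row=LF[6]=2
  step 18: row=2, L[2]='b', prepend. Next row=LF[2]=10
  step 19: row=10, L[10]='c', prepend. Next row=LF[10]=13
  step 20: row=13, L[13]='d', prepend. Next row=LF[13]=18
Reversed output: dcb01dd011ad0badabd$

Answer: dcb01dd011ad0badabd$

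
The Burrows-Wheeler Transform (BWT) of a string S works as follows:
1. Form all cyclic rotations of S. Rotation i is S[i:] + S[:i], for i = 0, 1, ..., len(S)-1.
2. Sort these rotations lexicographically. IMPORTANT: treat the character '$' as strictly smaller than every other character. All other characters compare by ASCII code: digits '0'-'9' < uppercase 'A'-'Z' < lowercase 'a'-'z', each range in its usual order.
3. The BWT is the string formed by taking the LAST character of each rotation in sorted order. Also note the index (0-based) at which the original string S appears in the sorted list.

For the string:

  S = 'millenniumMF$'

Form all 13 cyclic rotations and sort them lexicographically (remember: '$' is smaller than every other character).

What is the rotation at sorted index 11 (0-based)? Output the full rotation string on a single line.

Answer: nniumMF$mille

Derivation:
All 13 rotations (rotation i = S[i:]+S[:i]):
  rot[0] = millenniumMF$
  rot[1] = illenniumMF$m
  rot[2] = llenniumMF$mi
  rot[3] = lenniumMF$mil
  rot[4] = enniumMF$mill
  rot[5] = nniumMF$mille
  rot[6] = niumMF$millen
  rot[7] = iumMF$millenn
  rot[8] = umMF$millenni
  rot[9] = mMF$millenniu
  rot[10] = MF$millennium
  rot[11] = F$millenniumM
  rot[12] = $millenniumMF
Sorted (with $ < everything):
  sorted[0] = $millenniumMF
  sorted[1] = F$millenniumM
  sorted[2] = MF$millennium
  sorted[3] = enniumMF$mill
  sorted[4] = illenniumMF$m
  sorted[5] = iumMF$millenn
  sorted[6] = lenniumMF$mil
  sorted[7] = llenniumMF$mi
  sorted[8] = mMF$millenniu
  sorted[9] = millenniumMF$
  sorted[10] = niumMF$millen
  sorted[11] = nniumMF$mille
  sorted[12] = umMF$millenni
sorted[11] = nniumMF$mille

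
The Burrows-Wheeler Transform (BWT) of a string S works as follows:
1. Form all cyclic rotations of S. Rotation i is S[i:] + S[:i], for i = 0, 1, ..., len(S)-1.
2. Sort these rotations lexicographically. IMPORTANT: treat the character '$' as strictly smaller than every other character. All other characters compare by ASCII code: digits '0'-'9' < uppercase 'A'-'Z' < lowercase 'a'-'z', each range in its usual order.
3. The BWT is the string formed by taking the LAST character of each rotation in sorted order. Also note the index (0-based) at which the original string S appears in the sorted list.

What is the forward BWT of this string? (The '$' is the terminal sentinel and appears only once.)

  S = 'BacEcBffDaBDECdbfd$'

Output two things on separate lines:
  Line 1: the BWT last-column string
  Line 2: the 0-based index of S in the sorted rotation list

All 19 rotations (rotation i = S[i:]+S[:i]):
  rot[0] = BacEcBffDaBDECdbfd$
  rot[1] = acEcBffDaBDECdbfd$B
  rot[2] = cEcBffDaBDECdbfd$Ba
  rot[3] = EcBffDaBDECdbfd$Bac
  rot[4] = cBffDaBDECdbfd$BacE
  rot[5] = BffDaBDECdbfd$BacEc
  rot[6] = ffDaBDECdbfd$BacEcB
  rot[7] = fDaBDECdbfd$BacEcBf
  rot[8] = DaBDECdbfd$BacEcBff
  rot[9] = aBDECdbfd$BacEcBffD
  rot[10] = BDECdbfd$BacEcBffDa
  rot[11] = DECdbfd$BacEcBffDaB
  rot[12] = ECdbfd$BacEcBffDaBD
  rot[13] = Cdbfd$BacEcBffDaBDE
  rot[14] = dbfd$BacEcBffDaBDEC
  rot[15] = bfd$BacEcBffDaBDECd
  rot[16] = fd$BacEcBffDaBDECdb
  rot[17] = d$BacEcBffDaBDECdbf
  rot[18] = $BacEcBffDaBDECdbfd
Sorted (with $ < everything):
  sorted[0] = $BacEcBffDaBDECdbfd  (last char: 'd')
  sorted[1] = BDECdbfd$BacEcBffDa  (last char: 'a')
  sorted[2] = BacEcBffDaBDECdbfd$  (last char: '$')
  sorted[3] = BffDaBDECdbfd$BacEc  (last char: 'c')
  sorted[4] = Cdbfd$BacEcBffDaBDE  (last char: 'E')
  sorted[5] = DECdbfd$BacEcBffDaB  (last char: 'B')
  sorted[6] = DaBDECdbfd$BacEcBff  (last char: 'f')
  sorted[7] = ECdbfd$BacEcBffDaBD  (last char: 'D')
  sorted[8] = EcBffDaBDECdbfd$Bac  (last char: 'c')
  sorted[9] = aBDECdbfd$BacEcBffD  (last char: 'D')
  sorted[10] = acEcBffDaBDECdbfd$B  (last char: 'B')
  sorted[11] = bfd$BacEcBffDaBDECd  (last char: 'd')
  sorted[12] = cBffDaBDECdbfd$BacE  (last char: 'E')
  sorted[13] = cEcBffDaBDECdbfd$Ba  (last char: 'a')
  sorted[14] = d$BacEcBffDaBDECdbf  (last char: 'f')
  sorted[15] = dbfd$BacEcBffDaBDEC  (last char: 'C')
  sorted[16] = fDaBDECdbfd$BacEcBf  (last char: 'f')
  sorted[17] = fd$BacEcBffDaBDECdb  (last char: 'b')
  sorted[18] = ffDaBDECdbfd$BacEcB  (last char: 'B')
Last column: da$cEBfDcDBdEafCfbB
Original string S is at sorted index 2

Answer: da$cEBfDcDBdEafCfbB
2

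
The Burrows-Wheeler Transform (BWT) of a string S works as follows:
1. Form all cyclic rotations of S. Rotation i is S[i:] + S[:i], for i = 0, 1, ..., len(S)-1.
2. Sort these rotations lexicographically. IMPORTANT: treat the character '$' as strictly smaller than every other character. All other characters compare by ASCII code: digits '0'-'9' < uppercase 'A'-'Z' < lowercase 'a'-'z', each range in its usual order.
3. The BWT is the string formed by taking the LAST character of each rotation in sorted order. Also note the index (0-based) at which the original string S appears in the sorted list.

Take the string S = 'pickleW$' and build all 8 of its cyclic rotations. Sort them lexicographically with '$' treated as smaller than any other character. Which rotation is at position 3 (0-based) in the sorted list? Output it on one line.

Answer: eW$pickl

Derivation:
All 8 rotations (rotation i = S[i:]+S[:i]):
  rot[0] = pickleW$
  rot[1] = ickleW$p
  rot[2] = ckleW$pi
  rot[3] = kleW$pic
  rot[4] = leW$pick
  rot[5] = eW$pickl
  rot[6] = W$pickle
  rot[7] = $pickleW
Sorted (with $ < everything):
  sorted[0] = $pickleW
  sorted[1] = W$pickle
  sorted[2] = ckleW$pi
  sorted[3] = eW$pickl
  sorted[4] = ickleW$p
  sorted[5] = kleW$pic
  sorted[6] = leW$pick
  sorted[7] = pickleW$
sorted[3] = eW$pickl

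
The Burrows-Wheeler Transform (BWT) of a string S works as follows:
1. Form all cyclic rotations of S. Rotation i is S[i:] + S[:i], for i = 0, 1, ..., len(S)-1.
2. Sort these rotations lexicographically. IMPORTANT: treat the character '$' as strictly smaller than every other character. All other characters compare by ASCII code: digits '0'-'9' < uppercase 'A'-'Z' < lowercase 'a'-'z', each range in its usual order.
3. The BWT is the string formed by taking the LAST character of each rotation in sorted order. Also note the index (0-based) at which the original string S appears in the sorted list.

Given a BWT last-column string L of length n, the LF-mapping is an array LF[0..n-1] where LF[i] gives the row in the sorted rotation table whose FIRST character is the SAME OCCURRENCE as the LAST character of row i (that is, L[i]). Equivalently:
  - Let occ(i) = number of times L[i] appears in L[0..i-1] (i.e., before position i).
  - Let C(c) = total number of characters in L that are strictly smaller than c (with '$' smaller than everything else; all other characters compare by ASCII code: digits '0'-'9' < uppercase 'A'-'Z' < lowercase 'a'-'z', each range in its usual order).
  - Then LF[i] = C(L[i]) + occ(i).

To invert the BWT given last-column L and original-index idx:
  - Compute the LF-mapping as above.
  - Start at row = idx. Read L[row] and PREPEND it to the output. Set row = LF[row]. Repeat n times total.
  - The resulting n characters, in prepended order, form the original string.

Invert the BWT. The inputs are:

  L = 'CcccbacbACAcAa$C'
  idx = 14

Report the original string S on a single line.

LF mapping: 4 11 12 13 9 7 14 10 1 5 2 15 3 8 0 6
Walk LF starting at row 14, prepending L[row]:
  step 1: row=14, L[14]='$', prepend. Next row=LF[14]=0
  step 2: row=0, L[0]='C', prepend. Next row=LF[0]=4
  step 3: row=4, L[4]='b', prepend. Next row=LF[4]=9
  step 4: row=9, L[9]='C', prepend. Next row=LF[9]=5
  step 5: row=5, L[5]='a', prepend. Next row=LF[5]=7
  step 6: row=7, L[7]='b', prepend. Next row=LF[7]=10
  step 7: row=10, L[10]='A', prepend. Next row=LF[10]=2
  step 8: row=2, L[2]='c', prepend. Next row=LF[2]=12
  step 9: row=12, L[12]='A', prepend. Next row=LF[12]=3
  step 10: row=3, L[3]='c', prepend. Next row=LF[3]=13
  step 11: row=13, L[13]='a', prepend. Next row=LF[13]=8
  step 12: row=8, L[8]='A', prepend. Next row=LF[8]=1
  step 13: row=1, L[1]='c', prepend. Next row=LF[1]=11
  step 14: row=11, L[11]='c', prepend. Next row=LF[11]=15
  step 15: row=15, L[15]='C', prepend. Next row=LF[15]=6
  step 16: row=6, L[6]='c', prepend. Next row=LF[6]=14
Reversed output: cCccAacAcAbaCbC$

Answer: cCccAacAcAbaCbC$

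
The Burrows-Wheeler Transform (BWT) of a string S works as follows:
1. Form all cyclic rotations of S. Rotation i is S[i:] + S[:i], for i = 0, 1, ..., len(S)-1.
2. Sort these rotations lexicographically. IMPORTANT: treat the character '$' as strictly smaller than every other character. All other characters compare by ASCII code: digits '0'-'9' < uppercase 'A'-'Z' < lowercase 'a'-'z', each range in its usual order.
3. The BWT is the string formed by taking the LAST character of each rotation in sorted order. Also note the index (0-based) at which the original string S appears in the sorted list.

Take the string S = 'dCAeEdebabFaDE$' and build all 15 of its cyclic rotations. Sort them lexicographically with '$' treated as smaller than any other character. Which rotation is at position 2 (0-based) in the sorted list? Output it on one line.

Answer: CAeEdebabFaDE$d

Derivation:
All 15 rotations (rotation i = S[i:]+S[:i]):
  rot[0] = dCAeEdebabFaDE$
  rot[1] = CAeEdebabFaDE$d
  rot[2] = AeEdebabFaDE$dC
  rot[3] = eEdebabFaDE$dCA
  rot[4] = EdebabFaDE$dCAe
  rot[5] = debabFaDE$dCAeE
  rot[6] = ebabFaDE$dCAeEd
  rot[7] = babFaDE$dCAeEde
  rot[8] = abFaDE$dCAeEdeb
  rot[9] = bFaDE$dCAeEdeba
  rot[10] = FaDE$dCAeEdebab
  rot[11] = aDE$dCAeEdebabF
  rot[12] = DE$dCAeEdebabFa
  rot[13] = E$dCAeEdebabFaD
  rot[14] = $dCAeEdebabFaDE
Sorted (with $ < everything):
  sorted[0] = $dCAeEdebabFaDE
  sorted[1] = AeEdebabFaDE$dC
  sorted[2] = CAeEdebabFaDE$d
  sorted[3] = DE$dCAeEdebabFa
  sorted[4] = E$dCAeEdebabFaD
  sorted[5] = EdebabFaDE$dCAe
  sorted[6] = FaDE$dCAeEdebab
  sorted[7] = aDE$dCAeEdebabF
  sorted[8] = abFaDE$dCAeEdeb
  sorted[9] = bFaDE$dCAeEdeba
  sorted[10] = babFaDE$dCAeEde
  sorted[11] = dCAeEdebabFaDE$
  sorted[12] = debabFaDE$dCAeE
  sorted[13] = eEdebabFaDE$dCA
  sorted[14] = ebabFaDE$dCAeEd
sorted[2] = CAeEdebabFaDE$d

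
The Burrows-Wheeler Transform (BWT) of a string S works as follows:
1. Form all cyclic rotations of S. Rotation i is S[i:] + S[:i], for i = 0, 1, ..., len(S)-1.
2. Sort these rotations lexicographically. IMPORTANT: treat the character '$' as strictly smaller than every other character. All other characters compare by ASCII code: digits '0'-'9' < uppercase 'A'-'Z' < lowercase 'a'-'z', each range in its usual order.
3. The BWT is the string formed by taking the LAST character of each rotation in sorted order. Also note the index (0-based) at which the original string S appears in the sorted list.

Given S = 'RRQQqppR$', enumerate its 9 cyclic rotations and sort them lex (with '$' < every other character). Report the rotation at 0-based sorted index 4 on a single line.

Answer: RQQqppR$R

Derivation:
All 9 rotations (rotation i = S[i:]+S[:i]):
  rot[0] = RRQQqppR$
  rot[1] = RQQqppR$R
  rot[2] = QQqppR$RR
  rot[3] = QqppR$RRQ
  rot[4] = qppR$RRQQ
  rot[5] = ppR$RRQQq
  rot[6] = pR$RRQQqp
  rot[7] = R$RRQQqpp
  rot[8] = $RRQQqppR
Sorted (with $ < everything):
  sorted[0] = $RRQQqppR
  sorted[1] = QQqppR$RR
  sorted[2] = QqppR$RRQ
  sorted[3] = R$RRQQqpp
  sorted[4] = RQQqppR$R
  sorted[5] = RRQQqppR$
  sorted[6] = pR$RRQQqp
  sorted[7] = ppR$RRQQq
  sorted[8] = qppR$RRQQ
sorted[4] = RQQqppR$R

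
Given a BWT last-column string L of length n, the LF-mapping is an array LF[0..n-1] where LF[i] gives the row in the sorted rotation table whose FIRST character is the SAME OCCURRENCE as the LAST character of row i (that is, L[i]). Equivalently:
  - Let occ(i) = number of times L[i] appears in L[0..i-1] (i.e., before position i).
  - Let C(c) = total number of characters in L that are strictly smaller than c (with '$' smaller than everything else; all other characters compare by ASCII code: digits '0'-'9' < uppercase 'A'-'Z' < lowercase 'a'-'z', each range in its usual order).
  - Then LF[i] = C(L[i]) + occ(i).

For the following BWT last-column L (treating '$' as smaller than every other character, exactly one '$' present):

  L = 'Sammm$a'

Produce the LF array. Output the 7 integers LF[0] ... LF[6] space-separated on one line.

Char counts: '$':1, 'S':1, 'a':2, 'm':3
C (first-col start): C('$')=0, C('S')=1, C('a')=2, C('m')=4
L[0]='S': occ=0, LF[0]=C('S')+0=1+0=1
L[1]='a': occ=0, LF[1]=C('a')+0=2+0=2
L[2]='m': occ=0, LF[2]=C('m')+0=4+0=4
L[3]='m': occ=1, LF[3]=C('m')+1=4+1=5
L[4]='m': occ=2, LF[4]=C('m')+2=4+2=6
L[5]='$': occ=0, LF[5]=C('$')+0=0+0=0
L[6]='a': occ=1, LF[6]=C('a')+1=2+1=3

Answer: 1 2 4 5 6 0 3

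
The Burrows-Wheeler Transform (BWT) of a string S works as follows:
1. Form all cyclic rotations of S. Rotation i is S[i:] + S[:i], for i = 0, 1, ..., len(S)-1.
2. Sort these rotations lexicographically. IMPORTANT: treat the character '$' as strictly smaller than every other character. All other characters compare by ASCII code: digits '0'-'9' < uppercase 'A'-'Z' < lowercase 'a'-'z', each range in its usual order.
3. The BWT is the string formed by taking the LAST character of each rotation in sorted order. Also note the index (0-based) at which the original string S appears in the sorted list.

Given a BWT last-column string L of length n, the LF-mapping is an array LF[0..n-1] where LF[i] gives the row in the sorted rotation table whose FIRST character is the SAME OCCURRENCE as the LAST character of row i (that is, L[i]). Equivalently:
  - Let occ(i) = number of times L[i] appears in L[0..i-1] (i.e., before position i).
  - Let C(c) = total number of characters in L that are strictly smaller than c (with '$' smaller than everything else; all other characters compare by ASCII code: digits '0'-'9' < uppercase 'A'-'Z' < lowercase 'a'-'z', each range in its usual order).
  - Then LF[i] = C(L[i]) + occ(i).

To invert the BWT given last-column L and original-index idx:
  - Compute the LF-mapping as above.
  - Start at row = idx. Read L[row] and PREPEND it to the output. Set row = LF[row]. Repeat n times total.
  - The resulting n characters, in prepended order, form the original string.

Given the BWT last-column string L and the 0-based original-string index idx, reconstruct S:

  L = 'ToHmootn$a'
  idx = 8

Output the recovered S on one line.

LF mapping: 2 6 1 4 7 8 9 5 0 3
Walk LF starting at row 8, prepending L[row]:
  step 1: row=8, L[8]='$', prepend. Next row=LF[8]=0
  step 2: row=0, L[0]='T', prepend. Next row=LF[0]=2
  step 3: row=2, L[2]='H', prepend. Next row=LF[2]=1
  step 4: row=1, L[1]='o', prepend. Next row=LF[1]=6
  step 5: row=6, L[6]='t', prepend. Next row=LF[6]=9
  step 6: row=9, L[9]='a', prepend. Next row=LF[9]=3
  step 7: row=3, L[3]='m', prepend. Next row=LF[3]=4
  step 8: row=4, L[4]='o', prepend. Next row=LF[4]=7
  step 9: row=7, L[7]='n', prepend. Next row=LF[7]=5
  step 10: row=5, L[5]='o', prepend. Next row=LF[5]=8
Reversed output: onomatoHT$

Answer: onomatoHT$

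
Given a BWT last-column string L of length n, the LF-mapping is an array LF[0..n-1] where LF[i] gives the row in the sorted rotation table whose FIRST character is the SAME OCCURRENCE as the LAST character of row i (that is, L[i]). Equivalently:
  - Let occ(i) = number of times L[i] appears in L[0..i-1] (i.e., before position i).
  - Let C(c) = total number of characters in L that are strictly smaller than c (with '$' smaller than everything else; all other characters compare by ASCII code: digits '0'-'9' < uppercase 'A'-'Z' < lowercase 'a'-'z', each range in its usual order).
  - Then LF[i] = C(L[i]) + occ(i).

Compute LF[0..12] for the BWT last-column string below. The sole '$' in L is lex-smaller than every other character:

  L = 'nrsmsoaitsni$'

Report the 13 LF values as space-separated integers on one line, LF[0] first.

Answer: 5 8 9 4 10 7 1 2 12 11 6 3 0

Derivation:
Char counts: '$':1, 'a':1, 'i':2, 'm':1, 'n':2, 'o':1, 'r':1, 's':3, 't':1
C (first-col start): C('$')=0, C('a')=1, C('i')=2, C('m')=4, C('n')=5, C('o')=7, C('r')=8, C('s')=9, C('t')=12
L[0]='n': occ=0, LF[0]=C('n')+0=5+0=5
L[1]='r': occ=0, LF[1]=C('r')+0=8+0=8
L[2]='s': occ=0, LF[2]=C('s')+0=9+0=9
L[3]='m': occ=0, LF[3]=C('m')+0=4+0=4
L[4]='s': occ=1, LF[4]=C('s')+1=9+1=10
L[5]='o': occ=0, LF[5]=C('o')+0=7+0=7
L[6]='a': occ=0, LF[6]=C('a')+0=1+0=1
L[7]='i': occ=0, LF[7]=C('i')+0=2+0=2
L[8]='t': occ=0, LF[8]=C('t')+0=12+0=12
L[9]='s': occ=2, LF[9]=C('s')+2=9+2=11
L[10]='n': occ=1, LF[10]=C('n')+1=5+1=6
L[11]='i': occ=1, LF[11]=C('i')+1=2+1=3
L[12]='$': occ=0, LF[12]=C('$')+0=0+0=0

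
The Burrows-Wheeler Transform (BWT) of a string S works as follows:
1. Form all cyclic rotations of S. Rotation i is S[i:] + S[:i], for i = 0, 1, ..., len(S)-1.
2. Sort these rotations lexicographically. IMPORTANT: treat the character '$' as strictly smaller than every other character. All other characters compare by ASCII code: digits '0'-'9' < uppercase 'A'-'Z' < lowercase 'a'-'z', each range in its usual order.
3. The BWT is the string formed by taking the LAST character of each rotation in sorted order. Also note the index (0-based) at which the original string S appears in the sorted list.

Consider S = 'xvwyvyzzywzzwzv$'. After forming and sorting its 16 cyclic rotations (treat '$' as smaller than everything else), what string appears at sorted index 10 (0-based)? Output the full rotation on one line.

Answer: yzzywzzwzv$xvwyv

Derivation:
All 16 rotations (rotation i = S[i:]+S[:i]):
  rot[0] = xvwyvyzzywzzwzv$
  rot[1] = vwyvyzzywzzwzv$x
  rot[2] = wyvyzzywzzwzv$xv
  rot[3] = yvyzzywzzwzv$xvw
  rot[4] = vyzzywzzwzv$xvwy
  rot[5] = yzzywzzwzv$xvwyv
  rot[6] = zzywzzwzv$xvwyvy
  rot[7] = zywzzwzv$xvwyvyz
  rot[8] = ywzzwzv$xvwyvyzz
  rot[9] = wzzwzv$xvwyvyzzy
  rot[10] = zzwzv$xvwyvyzzyw
  rot[11] = zwzv$xvwyvyzzywz
  rot[12] = wzv$xvwyvyzzywzz
  rot[13] = zv$xvwyvyzzywzzw
  rot[14] = v$xvwyvyzzywzzwz
  rot[15] = $xvwyvyzzywzzwzv
Sorted (with $ < everything):
  sorted[0] = $xvwyvyzzywzzwzv
  sorted[1] = v$xvwyvyzzywzzwz
  sorted[2] = vwyvyzzywzzwzv$x
  sorted[3] = vyzzywzzwzv$xvwy
  sorted[4] = wyvyzzywzzwzv$xv
  sorted[5] = wzv$xvwyvyzzywzz
  sorted[6] = wzzwzv$xvwyvyzzy
  sorted[7] = xvwyvyzzywzzwzv$
  sorted[8] = yvyzzywzzwzv$xvw
  sorted[9] = ywzzwzv$xvwyvyzz
  sorted[10] = yzzywzzwzv$xvwyv
  sorted[11] = zv$xvwyvyzzywzzw
  sorted[12] = zwzv$xvwyvyzzywz
  sorted[13] = zywzzwzv$xvwyvyz
  sorted[14] = zzwzv$xvwyvyzzyw
  sorted[15] = zzywzzwzv$xvwyvy
sorted[10] = yzzywzzwzv$xvwyv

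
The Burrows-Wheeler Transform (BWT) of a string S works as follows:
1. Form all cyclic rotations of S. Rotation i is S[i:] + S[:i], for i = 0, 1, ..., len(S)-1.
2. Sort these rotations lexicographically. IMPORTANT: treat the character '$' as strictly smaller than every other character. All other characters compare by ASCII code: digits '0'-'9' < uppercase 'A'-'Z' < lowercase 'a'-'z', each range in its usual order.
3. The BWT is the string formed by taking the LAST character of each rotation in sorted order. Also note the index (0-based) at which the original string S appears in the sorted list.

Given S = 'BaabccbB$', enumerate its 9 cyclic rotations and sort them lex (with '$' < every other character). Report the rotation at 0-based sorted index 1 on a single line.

All 9 rotations (rotation i = S[i:]+S[:i]):
  rot[0] = BaabccbB$
  rot[1] = aabccbB$B
  rot[2] = abccbB$Ba
  rot[3] = bccbB$Baa
  rot[4] = ccbB$Baab
  rot[5] = cbB$Baabc
  rot[6] = bB$Baabcc
  rot[7] = B$Baabccb
  rot[8] = $BaabccbB
Sorted (with $ < everything):
  sorted[0] = $BaabccbB
  sorted[1] = B$Baabccb
  sorted[2] = BaabccbB$
  sorted[3] = aabccbB$B
  sorted[4] = abccbB$Ba
  sorted[5] = bB$Baabcc
  sorted[6] = bccbB$Baa
  sorted[7] = cbB$Baabc
  sorted[8] = ccbB$Baab
sorted[1] = B$Baabccb

Answer: B$Baabccb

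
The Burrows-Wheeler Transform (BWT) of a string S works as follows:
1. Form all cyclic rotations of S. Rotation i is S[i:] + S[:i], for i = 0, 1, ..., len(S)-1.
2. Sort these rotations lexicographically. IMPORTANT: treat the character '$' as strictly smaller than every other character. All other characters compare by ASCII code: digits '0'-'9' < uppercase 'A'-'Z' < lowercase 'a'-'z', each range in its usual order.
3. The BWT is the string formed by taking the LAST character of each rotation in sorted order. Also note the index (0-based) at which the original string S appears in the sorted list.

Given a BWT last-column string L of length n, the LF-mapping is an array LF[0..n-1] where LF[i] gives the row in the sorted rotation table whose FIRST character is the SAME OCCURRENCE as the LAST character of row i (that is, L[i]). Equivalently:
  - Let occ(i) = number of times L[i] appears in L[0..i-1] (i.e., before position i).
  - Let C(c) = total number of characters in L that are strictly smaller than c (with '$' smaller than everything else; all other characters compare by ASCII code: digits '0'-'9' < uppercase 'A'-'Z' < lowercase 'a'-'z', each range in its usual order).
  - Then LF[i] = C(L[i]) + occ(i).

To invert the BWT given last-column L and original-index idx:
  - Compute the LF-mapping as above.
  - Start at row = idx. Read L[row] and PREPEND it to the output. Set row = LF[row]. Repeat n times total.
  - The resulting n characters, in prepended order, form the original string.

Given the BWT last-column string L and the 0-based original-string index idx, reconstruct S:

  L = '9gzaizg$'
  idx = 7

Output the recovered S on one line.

Answer: zigzag9$

Derivation:
LF mapping: 1 3 6 2 5 7 4 0
Walk LF starting at row 7, prepending L[row]:
  step 1: row=7, L[7]='$', prepend. Next row=LF[7]=0
  step 2: row=0, L[0]='9', prepend. Next row=LF[0]=1
  step 3: row=1, L[1]='g', prepend. Next row=LF[1]=3
  step 4: row=3, L[3]='a', prepend. Next row=LF[3]=2
  step 5: row=2, L[2]='z', prepend. Next row=LF[2]=6
  step 6: row=6, L[6]='g', prepend. Next row=LF[6]=4
  step 7: row=4, L[4]='i', prepend. Next row=LF[4]=5
  step 8: row=5, L[5]='z', prepend. Next row=LF[5]=7
Reversed output: zigzag9$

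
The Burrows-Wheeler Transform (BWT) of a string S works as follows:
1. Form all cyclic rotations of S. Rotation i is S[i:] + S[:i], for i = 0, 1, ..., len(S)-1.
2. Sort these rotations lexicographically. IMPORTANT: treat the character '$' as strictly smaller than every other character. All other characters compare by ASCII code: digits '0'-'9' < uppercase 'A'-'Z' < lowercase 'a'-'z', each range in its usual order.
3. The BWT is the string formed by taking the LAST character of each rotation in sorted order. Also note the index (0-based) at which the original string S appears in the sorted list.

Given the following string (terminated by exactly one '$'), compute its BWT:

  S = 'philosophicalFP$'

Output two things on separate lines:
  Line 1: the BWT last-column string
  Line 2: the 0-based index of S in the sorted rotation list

Answer: PlFcipphhaislo$o
14

Derivation:
All 16 rotations (rotation i = S[i:]+S[:i]):
  rot[0] = philosophicalFP$
  rot[1] = hilosophicalFP$p
  rot[2] = ilosophicalFP$ph
  rot[3] = losophicalFP$phi
  rot[4] = osophicalFP$phil
  rot[5] = sophicalFP$philo
  rot[6] = ophicalFP$philos
  rot[7] = phicalFP$philoso
  rot[8] = hicalFP$philosop
  rot[9] = icalFP$philosoph
  rot[10] = calFP$philosophi
  rot[11] = alFP$philosophic
  rot[12] = lFP$philosophica
  rot[13] = FP$philosophical
  rot[14] = P$philosophicalF
  rot[15] = $philosophicalFP
Sorted (with $ < everything):
  sorted[0] = $philosophicalFP  (last char: 'P')
  sorted[1] = FP$philosophical  (last char: 'l')
  sorted[2] = P$philosophicalF  (last char: 'F')
  sorted[3] = alFP$philosophic  (last char: 'c')
  sorted[4] = calFP$philosophi  (last char: 'i')
  sorted[5] = hicalFP$philosop  (last char: 'p')
  sorted[6] = hilosophicalFP$p  (last char: 'p')
  sorted[7] = icalFP$philosoph  (last char: 'h')
  sorted[8] = ilosophicalFP$ph  (last char: 'h')
  sorted[9] = lFP$philosophica  (last char: 'a')
  sorted[10] = losophicalFP$phi  (last char: 'i')
  sorted[11] = ophicalFP$philos  (last char: 's')
  sorted[12] = osophicalFP$phil  (last char: 'l')
  sorted[13] = phicalFP$philoso  (last char: 'o')
  sorted[14] = philosophicalFP$  (last char: '$')
  sorted[15] = sophicalFP$philo  (last char: 'o')
Last column: PlFcipphhaislo$o
Original string S is at sorted index 14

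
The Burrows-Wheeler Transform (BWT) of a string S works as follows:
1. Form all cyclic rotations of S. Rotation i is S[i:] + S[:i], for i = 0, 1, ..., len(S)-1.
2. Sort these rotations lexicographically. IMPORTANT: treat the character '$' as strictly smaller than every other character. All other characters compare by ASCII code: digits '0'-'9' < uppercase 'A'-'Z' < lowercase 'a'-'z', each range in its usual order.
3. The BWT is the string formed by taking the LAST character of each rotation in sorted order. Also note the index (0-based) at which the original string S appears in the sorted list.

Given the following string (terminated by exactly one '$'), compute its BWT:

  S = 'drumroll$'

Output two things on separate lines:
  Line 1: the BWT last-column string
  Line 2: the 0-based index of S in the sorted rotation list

Answer: l$lourmdr
1

Derivation:
All 9 rotations (rotation i = S[i:]+S[:i]):
  rot[0] = drumroll$
  rot[1] = rumroll$d
  rot[2] = umroll$dr
  rot[3] = mroll$dru
  rot[4] = roll$drum
  rot[5] = oll$drumr
  rot[6] = ll$drumro
  rot[7] = l$drumrol
  rot[8] = $drumroll
Sorted (with $ < everything):
  sorted[0] = $drumroll  (last char: 'l')
  sorted[1] = drumroll$  (last char: '$')
  sorted[2] = l$drumrol  (last char: 'l')
  sorted[3] = ll$drumro  (last char: 'o')
  sorted[4] = mroll$dru  (last char: 'u')
  sorted[5] = oll$drumr  (last char: 'r')
  sorted[6] = roll$drum  (last char: 'm')
  sorted[7] = rumroll$d  (last char: 'd')
  sorted[8] = umroll$dr  (last char: 'r')
Last column: l$lourmdr
Original string S is at sorted index 1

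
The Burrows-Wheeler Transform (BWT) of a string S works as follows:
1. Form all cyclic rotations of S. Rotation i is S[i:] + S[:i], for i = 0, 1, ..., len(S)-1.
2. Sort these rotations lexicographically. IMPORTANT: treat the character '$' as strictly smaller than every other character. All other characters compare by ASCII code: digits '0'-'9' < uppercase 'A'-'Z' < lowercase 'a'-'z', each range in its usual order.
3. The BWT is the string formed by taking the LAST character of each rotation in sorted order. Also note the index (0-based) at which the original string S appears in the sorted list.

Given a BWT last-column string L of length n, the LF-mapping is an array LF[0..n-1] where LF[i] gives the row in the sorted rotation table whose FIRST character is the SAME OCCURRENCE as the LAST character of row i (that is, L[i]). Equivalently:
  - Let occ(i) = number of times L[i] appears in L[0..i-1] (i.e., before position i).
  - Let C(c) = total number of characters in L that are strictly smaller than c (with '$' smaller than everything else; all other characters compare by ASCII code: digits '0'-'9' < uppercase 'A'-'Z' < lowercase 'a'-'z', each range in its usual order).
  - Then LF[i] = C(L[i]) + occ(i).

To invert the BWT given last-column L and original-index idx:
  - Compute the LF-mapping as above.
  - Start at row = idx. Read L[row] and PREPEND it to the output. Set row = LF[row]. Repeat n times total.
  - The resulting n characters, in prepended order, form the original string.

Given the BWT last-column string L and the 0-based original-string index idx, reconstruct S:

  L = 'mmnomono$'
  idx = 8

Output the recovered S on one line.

Answer: oonomnmm$

Derivation:
LF mapping: 1 2 4 6 3 7 5 8 0
Walk LF starting at row 8, prepending L[row]:
  step 1: row=8, L[8]='$', prepend. Next row=LF[8]=0
  step 2: row=0, L[0]='m', prepend. Next row=LF[0]=1
  step 3: row=1, L[1]='m', prepend. Next row=LF[1]=2
  step 4: row=2, L[2]='n', prepend. Next row=LF[2]=4
  step 5: row=4, L[4]='m', prepend. Next row=LF[4]=3
  step 6: row=3, L[3]='o', prepend. Next row=LF[3]=6
  step 7: row=6, L[6]='n', prepend. Next row=LF[6]=5
  step 8: row=5, L[5]='o', prepend. Next row=LF[5]=7
  step 9: row=7, L[7]='o', prepend. Next row=LF[7]=8
Reversed output: oonomnmm$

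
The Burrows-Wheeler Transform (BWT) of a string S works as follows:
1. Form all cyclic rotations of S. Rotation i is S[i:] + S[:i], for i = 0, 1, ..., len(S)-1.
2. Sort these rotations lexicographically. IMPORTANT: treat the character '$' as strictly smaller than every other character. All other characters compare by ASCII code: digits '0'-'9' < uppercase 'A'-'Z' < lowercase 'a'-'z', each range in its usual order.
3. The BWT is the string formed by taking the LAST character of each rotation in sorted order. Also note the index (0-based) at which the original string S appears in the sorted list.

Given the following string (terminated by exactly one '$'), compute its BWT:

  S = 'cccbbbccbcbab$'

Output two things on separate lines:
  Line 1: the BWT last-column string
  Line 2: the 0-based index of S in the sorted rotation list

Answer: bbaccbcbbcccb$
13

Derivation:
All 14 rotations (rotation i = S[i:]+S[:i]):
  rot[0] = cccbbbccbcbab$
  rot[1] = ccbbbccbcbab$c
  rot[2] = cbbbccbcbab$cc
  rot[3] = bbbccbcbab$ccc
  rot[4] = bbccbcbab$cccb
  rot[5] = bccbcbab$cccbb
  rot[6] = ccbcbab$cccbbb
  rot[7] = cbcbab$cccbbbc
  rot[8] = bcbab$cccbbbcc
  rot[9] = cbab$cccbbbccb
  rot[10] = bab$cccbbbccbc
  rot[11] = ab$cccbbbccbcb
  rot[12] = b$cccbbbccbcba
  rot[13] = $cccbbbccbcbab
Sorted (with $ < everything):
  sorted[0] = $cccbbbccbcbab  (last char: 'b')
  sorted[1] = ab$cccbbbccbcb  (last char: 'b')
  sorted[2] = b$cccbbbccbcba  (last char: 'a')
  sorted[3] = bab$cccbbbccbc  (last char: 'c')
  sorted[4] = bbbccbcbab$ccc  (last char: 'c')
  sorted[5] = bbccbcbab$cccb  (last char: 'b')
  sorted[6] = bcbab$cccbbbcc  (last char: 'c')
  sorted[7] = bccbcbab$cccbb  (last char: 'b')
  sorted[8] = cbab$cccbbbccb  (last char: 'b')
  sorted[9] = cbbbccbcbab$cc  (last char: 'c')
  sorted[10] = cbcbab$cccbbbc  (last char: 'c')
  sorted[11] = ccbbbccbcbab$c  (last char: 'c')
  sorted[12] = ccbcbab$cccbbb  (last char: 'b')
  sorted[13] = cccbbbccbcbab$  (last char: '$')
Last column: bbaccbcbbcccb$
Original string S is at sorted index 13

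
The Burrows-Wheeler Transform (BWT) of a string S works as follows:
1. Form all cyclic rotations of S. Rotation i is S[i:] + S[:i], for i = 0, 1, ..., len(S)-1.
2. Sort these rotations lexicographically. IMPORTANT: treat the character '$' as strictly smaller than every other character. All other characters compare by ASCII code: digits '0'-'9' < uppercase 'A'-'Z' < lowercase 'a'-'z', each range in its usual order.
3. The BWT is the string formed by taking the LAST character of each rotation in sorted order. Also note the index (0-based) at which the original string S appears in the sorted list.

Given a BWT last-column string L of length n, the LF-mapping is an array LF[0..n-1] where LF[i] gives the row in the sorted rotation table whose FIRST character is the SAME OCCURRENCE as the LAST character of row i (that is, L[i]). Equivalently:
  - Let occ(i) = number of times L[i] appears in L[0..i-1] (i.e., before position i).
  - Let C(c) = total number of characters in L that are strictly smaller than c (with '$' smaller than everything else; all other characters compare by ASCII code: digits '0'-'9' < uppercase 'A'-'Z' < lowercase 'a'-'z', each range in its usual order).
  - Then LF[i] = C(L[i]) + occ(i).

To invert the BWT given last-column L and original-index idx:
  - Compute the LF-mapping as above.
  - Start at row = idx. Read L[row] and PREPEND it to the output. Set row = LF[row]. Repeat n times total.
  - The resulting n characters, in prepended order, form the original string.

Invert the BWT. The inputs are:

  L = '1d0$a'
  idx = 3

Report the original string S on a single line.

Answer: ad01$

Derivation:
LF mapping: 2 4 1 0 3
Walk LF starting at row 3, prepending L[row]:
  step 1: row=3, L[3]='$', prepend. Next row=LF[3]=0
  step 2: row=0, L[0]='1', prepend. Next row=LF[0]=2
  step 3: row=2, L[2]='0', prepend. Next row=LF[2]=1
  step 4: row=1, L[1]='d', prepend. Next row=LF[1]=4
  step 5: row=4, L[4]='a', prepend. Next row=LF[4]=3
Reversed output: ad01$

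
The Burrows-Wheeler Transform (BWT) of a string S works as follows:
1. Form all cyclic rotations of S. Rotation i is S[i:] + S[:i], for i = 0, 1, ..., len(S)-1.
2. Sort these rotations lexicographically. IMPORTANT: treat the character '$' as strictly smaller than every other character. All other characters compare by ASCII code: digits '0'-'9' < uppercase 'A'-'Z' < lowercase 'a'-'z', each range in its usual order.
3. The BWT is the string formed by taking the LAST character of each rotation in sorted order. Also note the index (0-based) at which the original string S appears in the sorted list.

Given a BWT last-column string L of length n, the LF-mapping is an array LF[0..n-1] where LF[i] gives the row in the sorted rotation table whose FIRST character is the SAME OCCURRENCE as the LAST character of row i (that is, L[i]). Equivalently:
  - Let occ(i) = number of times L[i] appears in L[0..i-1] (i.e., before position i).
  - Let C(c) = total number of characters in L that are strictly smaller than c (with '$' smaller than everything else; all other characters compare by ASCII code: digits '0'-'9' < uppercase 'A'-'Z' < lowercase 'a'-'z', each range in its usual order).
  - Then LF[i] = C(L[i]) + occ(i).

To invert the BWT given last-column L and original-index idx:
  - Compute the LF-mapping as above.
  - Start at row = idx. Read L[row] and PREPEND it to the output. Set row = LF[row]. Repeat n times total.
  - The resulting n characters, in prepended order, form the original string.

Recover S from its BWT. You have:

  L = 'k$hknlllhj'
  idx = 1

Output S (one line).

LF mapping: 4 0 1 5 9 6 7 8 2 3
Walk LF starting at row 1, prepending L[row]:
  step 1: row=1, L[1]='$', prepend. Next row=LF[1]=0
  step 2: row=0, L[0]='k', prepend. Next row=LF[0]=4
  step 3: row=4, L[4]='n', prepend. Next row=LF[4]=9
  step 4: row=9, L[9]='j', prepend. Next row=LF[9]=3
  step 5: row=3, L[3]='k', prepend. Next row=LF[3]=5
  step 6: row=5, L[5]='l', prepend. Next row=LF[5]=6
  step 7: row=6, L[6]='l', prepend. Next row=LF[6]=7
  step 8: row=7, L[7]='l', prepend. Next row=LF[7]=8
  step 9: row=8, L[8]='h', prepend. Next row=LF[8]=2
  step 10: row=2, L[2]='h', prepend. Next row=LF[2]=1
Reversed output: hhlllkjnk$

Answer: hhlllkjnk$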